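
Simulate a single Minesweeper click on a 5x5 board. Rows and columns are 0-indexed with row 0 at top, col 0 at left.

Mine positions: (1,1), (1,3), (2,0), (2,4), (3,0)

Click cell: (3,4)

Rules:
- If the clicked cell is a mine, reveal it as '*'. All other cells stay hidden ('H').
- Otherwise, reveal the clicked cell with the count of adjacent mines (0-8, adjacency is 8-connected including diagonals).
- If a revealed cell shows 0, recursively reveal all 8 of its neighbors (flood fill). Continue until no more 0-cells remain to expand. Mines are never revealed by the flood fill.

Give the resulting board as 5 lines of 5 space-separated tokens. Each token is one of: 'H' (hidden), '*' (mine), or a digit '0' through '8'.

H H H H H
H H H H H
H H H H H
H H H H 1
H H H H H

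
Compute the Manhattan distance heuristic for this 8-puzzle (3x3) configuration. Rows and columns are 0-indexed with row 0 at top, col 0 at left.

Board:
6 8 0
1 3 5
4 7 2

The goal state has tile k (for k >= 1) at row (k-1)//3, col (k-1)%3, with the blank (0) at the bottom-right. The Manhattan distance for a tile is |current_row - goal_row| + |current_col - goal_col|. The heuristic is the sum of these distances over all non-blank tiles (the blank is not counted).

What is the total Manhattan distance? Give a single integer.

Answer: 14

Derivation:
Tile 6: at (0,0), goal (1,2), distance |0-1|+|0-2| = 3
Tile 8: at (0,1), goal (2,1), distance |0-2|+|1-1| = 2
Tile 1: at (1,0), goal (0,0), distance |1-0|+|0-0| = 1
Tile 3: at (1,1), goal (0,2), distance |1-0|+|1-2| = 2
Tile 5: at (1,2), goal (1,1), distance |1-1|+|2-1| = 1
Tile 4: at (2,0), goal (1,0), distance |2-1|+|0-0| = 1
Tile 7: at (2,1), goal (2,0), distance |2-2|+|1-0| = 1
Tile 2: at (2,2), goal (0,1), distance |2-0|+|2-1| = 3
Sum: 3 + 2 + 1 + 2 + 1 + 1 + 1 + 3 = 14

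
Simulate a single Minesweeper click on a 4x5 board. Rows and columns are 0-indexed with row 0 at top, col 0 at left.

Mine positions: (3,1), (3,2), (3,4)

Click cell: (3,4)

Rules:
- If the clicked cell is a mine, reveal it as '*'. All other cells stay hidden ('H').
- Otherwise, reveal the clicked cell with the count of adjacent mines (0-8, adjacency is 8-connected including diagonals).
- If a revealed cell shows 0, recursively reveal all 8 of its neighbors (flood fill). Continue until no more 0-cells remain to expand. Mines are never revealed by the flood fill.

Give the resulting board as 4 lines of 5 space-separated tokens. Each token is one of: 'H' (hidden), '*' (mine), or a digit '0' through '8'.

H H H H H
H H H H H
H H H H H
H H H H *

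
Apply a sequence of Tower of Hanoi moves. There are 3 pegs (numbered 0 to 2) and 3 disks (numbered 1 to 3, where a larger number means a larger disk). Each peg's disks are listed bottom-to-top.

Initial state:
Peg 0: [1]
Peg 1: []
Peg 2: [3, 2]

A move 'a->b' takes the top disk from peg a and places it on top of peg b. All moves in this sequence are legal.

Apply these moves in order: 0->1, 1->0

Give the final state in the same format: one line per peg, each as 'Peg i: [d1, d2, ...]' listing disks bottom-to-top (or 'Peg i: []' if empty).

After move 1 (0->1):
Peg 0: []
Peg 1: [1]
Peg 2: [3, 2]

After move 2 (1->0):
Peg 0: [1]
Peg 1: []
Peg 2: [3, 2]

Answer: Peg 0: [1]
Peg 1: []
Peg 2: [3, 2]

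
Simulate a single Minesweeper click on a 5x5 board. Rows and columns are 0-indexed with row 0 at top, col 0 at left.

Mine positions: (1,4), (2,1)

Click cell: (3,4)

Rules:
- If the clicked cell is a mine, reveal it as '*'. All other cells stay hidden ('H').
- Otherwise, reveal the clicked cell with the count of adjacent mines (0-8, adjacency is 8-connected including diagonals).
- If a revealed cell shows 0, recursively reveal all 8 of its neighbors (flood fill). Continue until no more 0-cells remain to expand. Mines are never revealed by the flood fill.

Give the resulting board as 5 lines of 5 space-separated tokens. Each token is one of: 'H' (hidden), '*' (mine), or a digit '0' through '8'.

H H H H H
H H H H H
H H 1 1 1
1 1 1 0 0
0 0 0 0 0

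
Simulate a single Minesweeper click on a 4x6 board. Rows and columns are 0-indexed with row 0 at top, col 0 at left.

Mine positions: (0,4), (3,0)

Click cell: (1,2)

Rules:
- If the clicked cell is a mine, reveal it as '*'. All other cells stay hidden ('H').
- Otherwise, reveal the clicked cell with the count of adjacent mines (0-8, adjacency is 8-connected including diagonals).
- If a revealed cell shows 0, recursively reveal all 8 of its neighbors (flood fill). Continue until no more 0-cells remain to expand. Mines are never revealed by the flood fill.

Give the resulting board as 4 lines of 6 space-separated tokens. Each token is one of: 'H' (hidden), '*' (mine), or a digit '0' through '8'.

0 0 0 1 H H
0 0 0 1 1 1
1 1 0 0 0 0
H 1 0 0 0 0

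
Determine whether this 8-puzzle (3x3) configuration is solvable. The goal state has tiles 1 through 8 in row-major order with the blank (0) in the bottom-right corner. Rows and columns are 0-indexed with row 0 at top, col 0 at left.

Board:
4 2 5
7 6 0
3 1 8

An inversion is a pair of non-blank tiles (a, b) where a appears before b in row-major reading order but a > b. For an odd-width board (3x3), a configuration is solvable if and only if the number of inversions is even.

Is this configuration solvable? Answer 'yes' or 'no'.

Answer: yes

Derivation:
Inversions (pairs i<j in row-major order where tile[i] > tile[j] > 0): 12
12 is even, so the puzzle is solvable.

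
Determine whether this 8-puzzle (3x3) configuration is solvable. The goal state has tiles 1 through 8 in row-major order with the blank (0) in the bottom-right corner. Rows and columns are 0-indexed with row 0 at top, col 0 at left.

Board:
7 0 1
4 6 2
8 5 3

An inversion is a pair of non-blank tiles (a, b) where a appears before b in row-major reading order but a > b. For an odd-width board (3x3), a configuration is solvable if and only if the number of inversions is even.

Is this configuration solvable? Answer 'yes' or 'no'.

Answer: yes

Derivation:
Inversions (pairs i<j in row-major order where tile[i] > tile[j] > 0): 14
14 is even, so the puzzle is solvable.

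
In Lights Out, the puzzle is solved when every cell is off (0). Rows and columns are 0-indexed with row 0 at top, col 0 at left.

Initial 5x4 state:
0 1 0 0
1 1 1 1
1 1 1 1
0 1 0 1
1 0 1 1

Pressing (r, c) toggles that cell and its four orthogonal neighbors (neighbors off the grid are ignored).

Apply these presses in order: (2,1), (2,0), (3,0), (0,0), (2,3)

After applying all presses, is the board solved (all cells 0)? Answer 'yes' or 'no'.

After press 1 at (2,1):
0 1 0 0
1 0 1 1
0 0 0 1
0 0 0 1
1 0 1 1

After press 2 at (2,0):
0 1 0 0
0 0 1 1
1 1 0 1
1 0 0 1
1 0 1 1

After press 3 at (3,0):
0 1 0 0
0 0 1 1
0 1 0 1
0 1 0 1
0 0 1 1

After press 4 at (0,0):
1 0 0 0
1 0 1 1
0 1 0 1
0 1 0 1
0 0 1 1

After press 5 at (2,3):
1 0 0 0
1 0 1 0
0 1 1 0
0 1 0 0
0 0 1 1

Lights still on: 8

Answer: no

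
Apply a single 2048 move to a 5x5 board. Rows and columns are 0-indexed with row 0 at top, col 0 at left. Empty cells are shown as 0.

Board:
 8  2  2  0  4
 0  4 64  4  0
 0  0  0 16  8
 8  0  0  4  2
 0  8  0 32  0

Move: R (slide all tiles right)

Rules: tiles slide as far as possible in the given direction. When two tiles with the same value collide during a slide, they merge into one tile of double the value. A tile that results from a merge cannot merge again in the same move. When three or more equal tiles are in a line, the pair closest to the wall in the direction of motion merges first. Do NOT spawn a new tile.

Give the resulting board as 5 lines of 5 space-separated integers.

Answer:  0  0  8  4  4
 0  0  4 64  4
 0  0  0 16  8
 0  0  8  4  2
 0  0  0  8 32

Derivation:
Slide right:
row 0: [8, 2, 2, 0, 4] -> [0, 0, 8, 4, 4]
row 1: [0, 4, 64, 4, 0] -> [0, 0, 4, 64, 4]
row 2: [0, 0, 0, 16, 8] -> [0, 0, 0, 16, 8]
row 3: [8, 0, 0, 4, 2] -> [0, 0, 8, 4, 2]
row 4: [0, 8, 0, 32, 0] -> [0, 0, 0, 8, 32]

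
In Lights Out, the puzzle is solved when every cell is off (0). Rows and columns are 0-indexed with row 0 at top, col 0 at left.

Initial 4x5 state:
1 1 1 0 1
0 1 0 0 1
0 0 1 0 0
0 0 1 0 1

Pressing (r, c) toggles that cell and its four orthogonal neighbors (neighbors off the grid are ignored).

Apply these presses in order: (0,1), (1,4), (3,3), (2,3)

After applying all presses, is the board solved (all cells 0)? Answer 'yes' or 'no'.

After press 1 at (0,1):
0 0 0 0 1
0 0 0 0 1
0 0 1 0 0
0 0 1 0 1

After press 2 at (1,4):
0 0 0 0 0
0 0 0 1 0
0 0 1 0 1
0 0 1 0 1

After press 3 at (3,3):
0 0 0 0 0
0 0 0 1 0
0 0 1 1 1
0 0 0 1 0

After press 4 at (2,3):
0 0 0 0 0
0 0 0 0 0
0 0 0 0 0
0 0 0 0 0

Lights still on: 0

Answer: yes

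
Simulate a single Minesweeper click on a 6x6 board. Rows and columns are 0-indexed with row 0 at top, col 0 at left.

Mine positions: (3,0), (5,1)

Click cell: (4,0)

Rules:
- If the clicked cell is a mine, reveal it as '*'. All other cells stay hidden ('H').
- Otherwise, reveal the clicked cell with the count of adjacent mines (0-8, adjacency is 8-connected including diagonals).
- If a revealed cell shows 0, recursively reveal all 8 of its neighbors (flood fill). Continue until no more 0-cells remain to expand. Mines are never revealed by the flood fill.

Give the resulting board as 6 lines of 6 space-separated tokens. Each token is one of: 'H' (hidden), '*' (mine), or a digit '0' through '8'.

H H H H H H
H H H H H H
H H H H H H
H H H H H H
2 H H H H H
H H H H H H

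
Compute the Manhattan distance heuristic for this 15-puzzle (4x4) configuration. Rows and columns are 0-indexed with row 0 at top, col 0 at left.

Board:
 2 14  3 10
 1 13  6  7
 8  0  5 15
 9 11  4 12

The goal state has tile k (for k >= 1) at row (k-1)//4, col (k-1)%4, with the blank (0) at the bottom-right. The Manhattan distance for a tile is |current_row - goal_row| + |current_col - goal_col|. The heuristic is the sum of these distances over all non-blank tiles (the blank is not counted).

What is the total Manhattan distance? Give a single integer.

Answer: 31

Derivation:
Tile 2: (0,0)->(0,1) = 1
Tile 14: (0,1)->(3,1) = 3
Tile 3: (0,2)->(0,2) = 0
Tile 10: (0,3)->(2,1) = 4
Tile 1: (1,0)->(0,0) = 1
Tile 13: (1,1)->(3,0) = 3
Tile 6: (1,2)->(1,1) = 1
Tile 7: (1,3)->(1,2) = 1
Tile 8: (2,0)->(1,3) = 4
Tile 5: (2,2)->(1,0) = 3
Tile 15: (2,3)->(3,2) = 2
Tile 9: (3,0)->(2,0) = 1
Tile 11: (3,1)->(2,2) = 2
Tile 4: (3,2)->(0,3) = 4
Tile 12: (3,3)->(2,3) = 1
Sum: 1 + 3 + 0 + 4 + 1 + 3 + 1 + 1 + 4 + 3 + 2 + 1 + 2 + 4 + 1 = 31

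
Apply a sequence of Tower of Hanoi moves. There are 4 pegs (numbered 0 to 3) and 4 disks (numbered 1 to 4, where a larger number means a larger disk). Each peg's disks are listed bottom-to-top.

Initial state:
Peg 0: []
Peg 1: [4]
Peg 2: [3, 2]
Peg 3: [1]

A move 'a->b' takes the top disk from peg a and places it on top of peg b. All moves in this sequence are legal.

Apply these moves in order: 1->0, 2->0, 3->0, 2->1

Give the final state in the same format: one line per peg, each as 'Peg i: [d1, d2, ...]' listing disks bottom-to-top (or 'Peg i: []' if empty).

After move 1 (1->0):
Peg 0: [4]
Peg 1: []
Peg 2: [3, 2]
Peg 3: [1]

After move 2 (2->0):
Peg 0: [4, 2]
Peg 1: []
Peg 2: [3]
Peg 3: [1]

After move 3 (3->0):
Peg 0: [4, 2, 1]
Peg 1: []
Peg 2: [3]
Peg 3: []

After move 4 (2->1):
Peg 0: [4, 2, 1]
Peg 1: [3]
Peg 2: []
Peg 3: []

Answer: Peg 0: [4, 2, 1]
Peg 1: [3]
Peg 2: []
Peg 3: []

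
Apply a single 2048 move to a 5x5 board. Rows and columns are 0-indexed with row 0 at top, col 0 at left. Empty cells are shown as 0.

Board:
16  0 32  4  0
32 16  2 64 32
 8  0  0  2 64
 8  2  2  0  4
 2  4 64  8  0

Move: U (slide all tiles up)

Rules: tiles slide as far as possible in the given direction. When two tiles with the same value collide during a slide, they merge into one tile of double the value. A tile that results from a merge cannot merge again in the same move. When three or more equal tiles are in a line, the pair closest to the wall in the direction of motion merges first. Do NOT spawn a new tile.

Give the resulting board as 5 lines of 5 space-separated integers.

Slide up:
col 0: [16, 32, 8, 8, 2] -> [16, 32, 16, 2, 0]
col 1: [0, 16, 0, 2, 4] -> [16, 2, 4, 0, 0]
col 2: [32, 2, 0, 2, 64] -> [32, 4, 64, 0, 0]
col 3: [4, 64, 2, 0, 8] -> [4, 64, 2, 8, 0]
col 4: [0, 32, 64, 4, 0] -> [32, 64, 4, 0, 0]

Answer: 16 16 32  4 32
32  2  4 64 64
16  4 64  2  4
 2  0  0  8  0
 0  0  0  0  0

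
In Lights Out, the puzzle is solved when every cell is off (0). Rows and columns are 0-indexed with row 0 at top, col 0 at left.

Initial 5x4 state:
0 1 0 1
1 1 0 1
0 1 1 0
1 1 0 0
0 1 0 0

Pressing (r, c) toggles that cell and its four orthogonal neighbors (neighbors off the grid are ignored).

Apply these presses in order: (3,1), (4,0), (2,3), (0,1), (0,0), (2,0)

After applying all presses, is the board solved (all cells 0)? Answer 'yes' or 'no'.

After press 1 at (3,1):
0 1 0 1
1 1 0 1
0 0 1 0
0 0 1 0
0 0 0 0

After press 2 at (4,0):
0 1 0 1
1 1 0 1
0 0 1 0
1 0 1 0
1 1 0 0

After press 3 at (2,3):
0 1 0 1
1 1 0 0
0 0 0 1
1 0 1 1
1 1 0 0

After press 4 at (0,1):
1 0 1 1
1 0 0 0
0 0 0 1
1 0 1 1
1 1 0 0

After press 5 at (0,0):
0 1 1 1
0 0 0 0
0 0 0 1
1 0 1 1
1 1 0 0

After press 6 at (2,0):
0 1 1 1
1 0 0 0
1 1 0 1
0 0 1 1
1 1 0 0

Lights still on: 11

Answer: no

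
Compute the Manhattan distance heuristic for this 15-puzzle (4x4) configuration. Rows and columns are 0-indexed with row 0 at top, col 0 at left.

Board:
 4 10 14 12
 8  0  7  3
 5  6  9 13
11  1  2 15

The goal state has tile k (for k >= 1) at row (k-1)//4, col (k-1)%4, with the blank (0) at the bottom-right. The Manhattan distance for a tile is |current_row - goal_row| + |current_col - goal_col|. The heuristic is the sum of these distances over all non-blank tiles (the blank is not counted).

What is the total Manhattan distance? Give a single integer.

Answer: 36

Derivation:
Tile 4: (0,0)->(0,3) = 3
Tile 10: (0,1)->(2,1) = 2
Tile 14: (0,2)->(3,1) = 4
Tile 12: (0,3)->(2,3) = 2
Tile 8: (1,0)->(1,3) = 3
Tile 7: (1,2)->(1,2) = 0
Tile 3: (1,3)->(0,2) = 2
Tile 5: (2,0)->(1,0) = 1
Tile 6: (2,1)->(1,1) = 1
Tile 9: (2,2)->(2,0) = 2
Tile 13: (2,3)->(3,0) = 4
Tile 11: (3,0)->(2,2) = 3
Tile 1: (3,1)->(0,0) = 4
Tile 2: (3,2)->(0,1) = 4
Tile 15: (3,3)->(3,2) = 1
Sum: 3 + 2 + 4 + 2 + 3 + 0 + 2 + 1 + 1 + 2 + 4 + 3 + 4 + 4 + 1 = 36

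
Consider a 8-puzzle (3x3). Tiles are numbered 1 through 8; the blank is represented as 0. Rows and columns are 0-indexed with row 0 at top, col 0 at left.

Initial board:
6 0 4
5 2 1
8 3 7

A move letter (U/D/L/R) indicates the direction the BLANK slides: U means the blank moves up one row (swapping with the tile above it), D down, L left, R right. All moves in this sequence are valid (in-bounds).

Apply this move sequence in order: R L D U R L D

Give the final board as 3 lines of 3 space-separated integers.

Answer: 6 2 4
5 0 1
8 3 7

Derivation:
After move 1 (R):
6 4 0
5 2 1
8 3 7

After move 2 (L):
6 0 4
5 2 1
8 3 7

After move 3 (D):
6 2 4
5 0 1
8 3 7

After move 4 (U):
6 0 4
5 2 1
8 3 7

After move 5 (R):
6 4 0
5 2 1
8 3 7

After move 6 (L):
6 0 4
5 2 1
8 3 7

After move 7 (D):
6 2 4
5 0 1
8 3 7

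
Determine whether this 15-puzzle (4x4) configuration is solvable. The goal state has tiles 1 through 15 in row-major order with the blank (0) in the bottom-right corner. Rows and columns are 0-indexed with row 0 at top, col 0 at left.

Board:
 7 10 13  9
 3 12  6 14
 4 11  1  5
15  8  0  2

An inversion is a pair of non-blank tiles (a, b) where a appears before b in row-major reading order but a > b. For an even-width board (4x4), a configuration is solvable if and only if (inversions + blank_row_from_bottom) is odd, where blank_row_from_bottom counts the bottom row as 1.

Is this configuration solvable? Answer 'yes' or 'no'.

Answer: yes

Derivation:
Inversions: 60
Blank is in row 3 (0-indexed from top), which is row 1 counting from the bottom (bottom = 1).
60 + 1 = 61, which is odd, so the puzzle is solvable.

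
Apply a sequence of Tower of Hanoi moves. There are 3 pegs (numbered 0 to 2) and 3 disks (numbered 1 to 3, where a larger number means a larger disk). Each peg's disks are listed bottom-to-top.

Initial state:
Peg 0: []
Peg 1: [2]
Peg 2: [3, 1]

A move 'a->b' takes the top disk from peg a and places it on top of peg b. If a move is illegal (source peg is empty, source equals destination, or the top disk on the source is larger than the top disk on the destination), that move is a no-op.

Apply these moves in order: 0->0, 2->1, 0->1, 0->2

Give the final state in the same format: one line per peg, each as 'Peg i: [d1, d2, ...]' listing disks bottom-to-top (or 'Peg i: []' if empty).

After move 1 (0->0):
Peg 0: []
Peg 1: [2]
Peg 2: [3, 1]

After move 2 (2->1):
Peg 0: []
Peg 1: [2, 1]
Peg 2: [3]

After move 3 (0->1):
Peg 0: []
Peg 1: [2, 1]
Peg 2: [3]

After move 4 (0->2):
Peg 0: []
Peg 1: [2, 1]
Peg 2: [3]

Answer: Peg 0: []
Peg 1: [2, 1]
Peg 2: [3]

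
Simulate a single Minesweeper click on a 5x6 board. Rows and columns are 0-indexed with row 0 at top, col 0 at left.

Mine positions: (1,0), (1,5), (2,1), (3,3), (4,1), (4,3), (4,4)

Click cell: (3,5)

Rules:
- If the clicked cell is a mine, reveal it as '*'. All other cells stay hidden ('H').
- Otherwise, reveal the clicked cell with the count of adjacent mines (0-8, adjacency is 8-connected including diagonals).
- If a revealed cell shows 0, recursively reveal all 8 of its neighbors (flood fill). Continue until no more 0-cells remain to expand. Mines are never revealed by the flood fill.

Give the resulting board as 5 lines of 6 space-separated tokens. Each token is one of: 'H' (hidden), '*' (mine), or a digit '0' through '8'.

H H H H H H
H H H H H H
H H H H H H
H H H H H 1
H H H H H H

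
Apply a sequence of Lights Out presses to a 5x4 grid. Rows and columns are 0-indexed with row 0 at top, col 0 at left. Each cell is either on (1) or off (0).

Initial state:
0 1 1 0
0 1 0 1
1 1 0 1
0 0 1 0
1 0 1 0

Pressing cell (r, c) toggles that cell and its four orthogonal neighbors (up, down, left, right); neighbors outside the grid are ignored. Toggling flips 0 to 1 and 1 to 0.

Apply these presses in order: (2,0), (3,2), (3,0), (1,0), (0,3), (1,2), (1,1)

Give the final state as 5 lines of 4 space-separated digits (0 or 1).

After press 1 at (2,0):
0 1 1 0
1 1 0 1
0 0 0 1
1 0 1 0
1 0 1 0

After press 2 at (3,2):
0 1 1 0
1 1 0 1
0 0 1 1
1 1 0 1
1 0 0 0

After press 3 at (3,0):
0 1 1 0
1 1 0 1
1 0 1 1
0 0 0 1
0 0 0 0

After press 4 at (1,0):
1 1 1 0
0 0 0 1
0 0 1 1
0 0 0 1
0 0 0 0

After press 5 at (0,3):
1 1 0 1
0 0 0 0
0 0 1 1
0 0 0 1
0 0 0 0

After press 6 at (1,2):
1 1 1 1
0 1 1 1
0 0 0 1
0 0 0 1
0 0 0 0

After press 7 at (1,1):
1 0 1 1
1 0 0 1
0 1 0 1
0 0 0 1
0 0 0 0

Answer: 1 0 1 1
1 0 0 1
0 1 0 1
0 0 0 1
0 0 0 0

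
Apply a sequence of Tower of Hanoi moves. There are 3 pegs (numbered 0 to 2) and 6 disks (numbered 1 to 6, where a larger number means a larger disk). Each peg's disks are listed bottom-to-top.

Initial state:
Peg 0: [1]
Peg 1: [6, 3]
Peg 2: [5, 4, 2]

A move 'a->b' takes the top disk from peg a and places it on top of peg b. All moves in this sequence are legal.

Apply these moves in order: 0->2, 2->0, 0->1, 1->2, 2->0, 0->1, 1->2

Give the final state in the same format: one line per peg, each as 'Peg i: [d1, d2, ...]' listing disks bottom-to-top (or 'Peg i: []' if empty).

Answer: Peg 0: []
Peg 1: [6, 3]
Peg 2: [5, 4, 2, 1]

Derivation:
After move 1 (0->2):
Peg 0: []
Peg 1: [6, 3]
Peg 2: [5, 4, 2, 1]

After move 2 (2->0):
Peg 0: [1]
Peg 1: [6, 3]
Peg 2: [5, 4, 2]

After move 3 (0->1):
Peg 0: []
Peg 1: [6, 3, 1]
Peg 2: [5, 4, 2]

After move 4 (1->2):
Peg 0: []
Peg 1: [6, 3]
Peg 2: [5, 4, 2, 1]

After move 5 (2->0):
Peg 0: [1]
Peg 1: [6, 3]
Peg 2: [5, 4, 2]

After move 6 (0->1):
Peg 0: []
Peg 1: [6, 3, 1]
Peg 2: [5, 4, 2]

After move 7 (1->2):
Peg 0: []
Peg 1: [6, 3]
Peg 2: [5, 4, 2, 1]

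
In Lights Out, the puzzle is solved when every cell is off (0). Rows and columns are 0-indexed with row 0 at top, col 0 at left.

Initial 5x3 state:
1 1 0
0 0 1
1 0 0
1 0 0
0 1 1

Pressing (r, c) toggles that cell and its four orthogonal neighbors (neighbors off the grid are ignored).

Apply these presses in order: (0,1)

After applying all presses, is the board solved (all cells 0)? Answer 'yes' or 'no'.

After press 1 at (0,1):
0 0 1
0 1 1
1 0 0
1 0 0
0 1 1

Lights still on: 7

Answer: no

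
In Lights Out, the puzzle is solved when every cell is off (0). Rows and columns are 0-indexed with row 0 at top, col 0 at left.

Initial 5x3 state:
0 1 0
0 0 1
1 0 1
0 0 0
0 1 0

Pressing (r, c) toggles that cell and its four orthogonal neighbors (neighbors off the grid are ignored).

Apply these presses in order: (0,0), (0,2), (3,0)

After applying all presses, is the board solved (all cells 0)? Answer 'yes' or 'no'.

Answer: no

Derivation:
After press 1 at (0,0):
1 0 0
1 0 1
1 0 1
0 0 0
0 1 0

After press 2 at (0,2):
1 1 1
1 0 0
1 0 1
0 0 0
0 1 0

After press 3 at (3,0):
1 1 1
1 0 0
0 0 1
1 1 0
1 1 0

Lights still on: 9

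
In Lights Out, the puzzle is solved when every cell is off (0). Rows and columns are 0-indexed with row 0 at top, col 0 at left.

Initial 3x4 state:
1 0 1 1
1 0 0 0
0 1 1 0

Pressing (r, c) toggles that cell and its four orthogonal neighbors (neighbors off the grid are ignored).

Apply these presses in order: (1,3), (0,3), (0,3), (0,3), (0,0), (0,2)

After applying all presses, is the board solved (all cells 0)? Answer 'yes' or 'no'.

Answer: no

Derivation:
After press 1 at (1,3):
1 0 1 0
1 0 1 1
0 1 1 1

After press 2 at (0,3):
1 0 0 1
1 0 1 0
0 1 1 1

After press 3 at (0,3):
1 0 1 0
1 0 1 1
0 1 1 1

After press 4 at (0,3):
1 0 0 1
1 0 1 0
0 1 1 1

After press 5 at (0,0):
0 1 0 1
0 0 1 0
0 1 1 1

After press 6 at (0,2):
0 0 1 0
0 0 0 0
0 1 1 1

Lights still on: 4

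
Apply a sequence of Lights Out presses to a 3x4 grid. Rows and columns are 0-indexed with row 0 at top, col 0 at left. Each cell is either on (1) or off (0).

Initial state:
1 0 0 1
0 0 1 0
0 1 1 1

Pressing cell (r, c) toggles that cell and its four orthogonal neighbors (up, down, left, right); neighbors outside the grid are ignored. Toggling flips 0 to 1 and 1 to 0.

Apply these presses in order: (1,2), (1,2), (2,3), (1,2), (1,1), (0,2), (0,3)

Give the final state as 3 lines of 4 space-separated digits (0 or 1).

Answer: 1 0 1 1
1 0 0 1
0 0 1 0

Derivation:
After press 1 at (1,2):
1 0 1 1
0 1 0 1
0 1 0 1

After press 2 at (1,2):
1 0 0 1
0 0 1 0
0 1 1 1

After press 3 at (2,3):
1 0 0 1
0 0 1 1
0 1 0 0

After press 4 at (1,2):
1 0 1 1
0 1 0 0
0 1 1 0

After press 5 at (1,1):
1 1 1 1
1 0 1 0
0 0 1 0

After press 6 at (0,2):
1 0 0 0
1 0 0 0
0 0 1 0

After press 7 at (0,3):
1 0 1 1
1 0 0 1
0 0 1 0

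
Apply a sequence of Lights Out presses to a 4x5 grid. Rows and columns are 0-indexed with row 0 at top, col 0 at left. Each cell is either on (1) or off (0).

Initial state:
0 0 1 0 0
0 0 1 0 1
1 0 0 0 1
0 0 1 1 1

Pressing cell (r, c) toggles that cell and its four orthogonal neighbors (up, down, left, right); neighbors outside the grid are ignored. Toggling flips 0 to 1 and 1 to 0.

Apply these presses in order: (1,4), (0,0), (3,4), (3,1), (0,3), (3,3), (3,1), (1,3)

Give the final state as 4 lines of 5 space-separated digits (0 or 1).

Answer: 1 1 0 0 0
1 0 0 1 1
1 0 0 0 1
0 0 0 1 1

Derivation:
After press 1 at (1,4):
0 0 1 0 1
0 0 1 1 0
1 0 0 0 0
0 0 1 1 1

After press 2 at (0,0):
1 1 1 0 1
1 0 1 1 0
1 0 0 0 0
0 0 1 1 1

After press 3 at (3,4):
1 1 1 0 1
1 0 1 1 0
1 0 0 0 1
0 0 1 0 0

After press 4 at (3,1):
1 1 1 0 1
1 0 1 1 0
1 1 0 0 1
1 1 0 0 0

After press 5 at (0,3):
1 1 0 1 0
1 0 1 0 0
1 1 0 0 1
1 1 0 0 0

After press 6 at (3,3):
1 1 0 1 0
1 0 1 0 0
1 1 0 1 1
1 1 1 1 1

After press 7 at (3,1):
1 1 0 1 0
1 0 1 0 0
1 0 0 1 1
0 0 0 1 1

After press 8 at (1,3):
1 1 0 0 0
1 0 0 1 1
1 0 0 0 1
0 0 0 1 1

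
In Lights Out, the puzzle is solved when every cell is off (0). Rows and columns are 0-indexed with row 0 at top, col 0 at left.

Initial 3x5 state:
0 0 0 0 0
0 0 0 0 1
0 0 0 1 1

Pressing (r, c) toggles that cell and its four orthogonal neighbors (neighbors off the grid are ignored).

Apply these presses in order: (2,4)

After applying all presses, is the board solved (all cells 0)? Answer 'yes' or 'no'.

After press 1 at (2,4):
0 0 0 0 0
0 0 0 0 0
0 0 0 0 0

Lights still on: 0

Answer: yes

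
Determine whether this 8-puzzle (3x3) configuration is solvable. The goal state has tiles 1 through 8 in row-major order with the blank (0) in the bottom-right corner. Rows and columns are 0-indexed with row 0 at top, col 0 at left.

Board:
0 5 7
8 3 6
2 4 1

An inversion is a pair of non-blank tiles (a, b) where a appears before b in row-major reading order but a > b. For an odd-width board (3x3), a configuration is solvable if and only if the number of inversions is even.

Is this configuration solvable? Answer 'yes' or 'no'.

Answer: no

Derivation:
Inversions (pairs i<j in row-major order where tile[i] > tile[j] > 0): 21
21 is odd, so the puzzle is not solvable.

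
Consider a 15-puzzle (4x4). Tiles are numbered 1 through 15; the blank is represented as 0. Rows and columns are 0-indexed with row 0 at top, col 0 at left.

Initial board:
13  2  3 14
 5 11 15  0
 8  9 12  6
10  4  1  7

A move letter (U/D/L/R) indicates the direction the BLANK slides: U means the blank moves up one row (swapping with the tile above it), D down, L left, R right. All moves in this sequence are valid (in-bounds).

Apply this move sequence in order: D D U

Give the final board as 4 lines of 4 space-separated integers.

After move 1 (D):
13  2  3 14
 5 11 15  6
 8  9 12  0
10  4  1  7

After move 2 (D):
13  2  3 14
 5 11 15  6
 8  9 12  7
10  4  1  0

After move 3 (U):
13  2  3 14
 5 11 15  6
 8  9 12  0
10  4  1  7

Answer: 13  2  3 14
 5 11 15  6
 8  9 12  0
10  4  1  7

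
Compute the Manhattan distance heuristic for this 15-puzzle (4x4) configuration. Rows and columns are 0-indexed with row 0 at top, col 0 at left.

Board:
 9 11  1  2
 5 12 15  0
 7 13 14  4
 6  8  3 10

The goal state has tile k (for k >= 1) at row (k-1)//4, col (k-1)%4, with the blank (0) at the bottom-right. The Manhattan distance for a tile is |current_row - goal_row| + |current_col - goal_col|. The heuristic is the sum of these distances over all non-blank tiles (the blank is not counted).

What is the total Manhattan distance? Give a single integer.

Tile 9: (0,0)->(2,0) = 2
Tile 11: (0,1)->(2,2) = 3
Tile 1: (0,2)->(0,0) = 2
Tile 2: (0,3)->(0,1) = 2
Tile 5: (1,0)->(1,0) = 0
Tile 12: (1,1)->(2,3) = 3
Tile 15: (1,2)->(3,2) = 2
Tile 7: (2,0)->(1,2) = 3
Tile 13: (2,1)->(3,0) = 2
Tile 14: (2,2)->(3,1) = 2
Tile 4: (2,3)->(0,3) = 2
Tile 6: (3,0)->(1,1) = 3
Tile 8: (3,1)->(1,3) = 4
Tile 3: (3,2)->(0,2) = 3
Tile 10: (3,3)->(2,1) = 3
Sum: 2 + 3 + 2 + 2 + 0 + 3 + 2 + 3 + 2 + 2 + 2 + 3 + 4 + 3 + 3 = 36

Answer: 36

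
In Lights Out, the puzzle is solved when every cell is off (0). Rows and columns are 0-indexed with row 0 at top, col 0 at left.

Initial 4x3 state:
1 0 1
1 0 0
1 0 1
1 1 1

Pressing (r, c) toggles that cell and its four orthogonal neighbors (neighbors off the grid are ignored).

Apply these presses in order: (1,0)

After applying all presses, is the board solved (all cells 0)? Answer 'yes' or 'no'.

Answer: no

Derivation:
After press 1 at (1,0):
0 0 1
0 1 0
0 0 1
1 1 1

Lights still on: 6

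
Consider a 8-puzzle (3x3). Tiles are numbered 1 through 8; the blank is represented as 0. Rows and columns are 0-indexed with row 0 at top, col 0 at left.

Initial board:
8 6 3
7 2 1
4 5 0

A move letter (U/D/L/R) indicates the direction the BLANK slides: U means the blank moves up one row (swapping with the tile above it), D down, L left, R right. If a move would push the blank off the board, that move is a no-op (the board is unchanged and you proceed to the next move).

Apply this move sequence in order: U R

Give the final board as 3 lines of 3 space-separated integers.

Answer: 8 6 3
7 2 0
4 5 1

Derivation:
After move 1 (U):
8 6 3
7 2 0
4 5 1

After move 2 (R):
8 6 3
7 2 0
4 5 1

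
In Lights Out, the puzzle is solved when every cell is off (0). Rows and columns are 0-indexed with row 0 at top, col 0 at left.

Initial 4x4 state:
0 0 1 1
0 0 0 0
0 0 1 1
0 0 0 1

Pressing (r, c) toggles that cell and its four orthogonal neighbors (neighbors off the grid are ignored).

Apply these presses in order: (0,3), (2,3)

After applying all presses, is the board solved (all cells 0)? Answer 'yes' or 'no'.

Answer: yes

Derivation:
After press 1 at (0,3):
0 0 0 0
0 0 0 1
0 0 1 1
0 0 0 1

After press 2 at (2,3):
0 0 0 0
0 0 0 0
0 0 0 0
0 0 0 0

Lights still on: 0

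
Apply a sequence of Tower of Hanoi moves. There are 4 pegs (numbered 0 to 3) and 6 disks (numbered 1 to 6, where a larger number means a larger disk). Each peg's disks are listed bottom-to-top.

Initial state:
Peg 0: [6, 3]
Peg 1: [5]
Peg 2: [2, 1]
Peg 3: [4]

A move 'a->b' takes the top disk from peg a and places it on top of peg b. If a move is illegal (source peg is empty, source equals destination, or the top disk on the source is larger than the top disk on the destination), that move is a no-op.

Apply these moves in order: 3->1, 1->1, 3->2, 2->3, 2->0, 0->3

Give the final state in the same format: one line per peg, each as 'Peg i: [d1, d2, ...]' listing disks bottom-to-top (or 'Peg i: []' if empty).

After move 1 (3->1):
Peg 0: [6, 3]
Peg 1: [5, 4]
Peg 2: [2, 1]
Peg 3: []

After move 2 (1->1):
Peg 0: [6, 3]
Peg 1: [5, 4]
Peg 2: [2, 1]
Peg 3: []

After move 3 (3->2):
Peg 0: [6, 3]
Peg 1: [5, 4]
Peg 2: [2, 1]
Peg 3: []

After move 4 (2->3):
Peg 0: [6, 3]
Peg 1: [5, 4]
Peg 2: [2]
Peg 3: [1]

After move 5 (2->0):
Peg 0: [6, 3, 2]
Peg 1: [5, 4]
Peg 2: []
Peg 3: [1]

After move 6 (0->3):
Peg 0: [6, 3, 2]
Peg 1: [5, 4]
Peg 2: []
Peg 3: [1]

Answer: Peg 0: [6, 3, 2]
Peg 1: [5, 4]
Peg 2: []
Peg 3: [1]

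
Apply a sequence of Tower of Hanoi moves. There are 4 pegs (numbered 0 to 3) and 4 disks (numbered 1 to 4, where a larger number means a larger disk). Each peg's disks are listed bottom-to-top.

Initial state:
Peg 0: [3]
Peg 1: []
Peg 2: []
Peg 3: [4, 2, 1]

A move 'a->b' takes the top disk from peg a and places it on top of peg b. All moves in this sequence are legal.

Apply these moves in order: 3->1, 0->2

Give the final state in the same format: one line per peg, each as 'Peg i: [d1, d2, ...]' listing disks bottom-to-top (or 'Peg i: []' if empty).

Answer: Peg 0: []
Peg 1: [1]
Peg 2: [3]
Peg 3: [4, 2]

Derivation:
After move 1 (3->1):
Peg 0: [3]
Peg 1: [1]
Peg 2: []
Peg 3: [4, 2]

After move 2 (0->2):
Peg 0: []
Peg 1: [1]
Peg 2: [3]
Peg 3: [4, 2]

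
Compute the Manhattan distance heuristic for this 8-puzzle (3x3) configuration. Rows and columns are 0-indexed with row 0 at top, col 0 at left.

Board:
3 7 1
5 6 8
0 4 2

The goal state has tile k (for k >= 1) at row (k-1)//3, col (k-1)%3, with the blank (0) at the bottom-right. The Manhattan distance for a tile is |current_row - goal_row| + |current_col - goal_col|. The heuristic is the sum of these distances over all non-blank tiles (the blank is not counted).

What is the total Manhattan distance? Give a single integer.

Tile 3: at (0,0), goal (0,2), distance |0-0|+|0-2| = 2
Tile 7: at (0,1), goal (2,0), distance |0-2|+|1-0| = 3
Tile 1: at (0,2), goal (0,0), distance |0-0|+|2-0| = 2
Tile 5: at (1,0), goal (1,1), distance |1-1|+|0-1| = 1
Tile 6: at (1,1), goal (1,2), distance |1-1|+|1-2| = 1
Tile 8: at (1,2), goal (2,1), distance |1-2|+|2-1| = 2
Tile 4: at (2,1), goal (1,0), distance |2-1|+|1-0| = 2
Tile 2: at (2,2), goal (0,1), distance |2-0|+|2-1| = 3
Sum: 2 + 3 + 2 + 1 + 1 + 2 + 2 + 3 = 16

Answer: 16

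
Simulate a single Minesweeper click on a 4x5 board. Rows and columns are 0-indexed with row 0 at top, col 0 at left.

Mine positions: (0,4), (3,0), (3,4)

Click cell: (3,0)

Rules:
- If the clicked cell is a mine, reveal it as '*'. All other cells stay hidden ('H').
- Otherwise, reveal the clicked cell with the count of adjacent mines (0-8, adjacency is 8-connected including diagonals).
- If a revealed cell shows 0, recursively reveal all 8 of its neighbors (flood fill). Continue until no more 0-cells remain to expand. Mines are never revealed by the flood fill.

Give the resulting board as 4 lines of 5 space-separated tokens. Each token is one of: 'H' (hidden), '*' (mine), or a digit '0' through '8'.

H H H H H
H H H H H
H H H H H
* H H H H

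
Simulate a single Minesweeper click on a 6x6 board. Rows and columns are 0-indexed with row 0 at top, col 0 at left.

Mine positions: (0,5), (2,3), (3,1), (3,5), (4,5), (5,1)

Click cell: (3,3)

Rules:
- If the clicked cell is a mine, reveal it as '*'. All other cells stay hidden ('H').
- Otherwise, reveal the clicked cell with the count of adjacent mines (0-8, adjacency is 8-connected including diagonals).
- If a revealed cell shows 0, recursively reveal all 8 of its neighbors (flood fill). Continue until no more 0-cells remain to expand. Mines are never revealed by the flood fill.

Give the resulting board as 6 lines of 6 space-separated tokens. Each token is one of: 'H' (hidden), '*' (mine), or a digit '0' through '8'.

H H H H H H
H H H H H H
H H H H H H
H H H 1 H H
H H H H H H
H H H H H H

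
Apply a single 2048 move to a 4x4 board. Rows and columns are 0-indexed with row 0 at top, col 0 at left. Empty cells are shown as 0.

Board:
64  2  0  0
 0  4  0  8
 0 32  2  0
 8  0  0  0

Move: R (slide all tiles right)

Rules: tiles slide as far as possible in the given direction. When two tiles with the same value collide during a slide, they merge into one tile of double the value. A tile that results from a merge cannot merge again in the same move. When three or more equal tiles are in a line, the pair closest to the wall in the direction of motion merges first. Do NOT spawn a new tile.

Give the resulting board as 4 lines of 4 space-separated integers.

Answer:  0  0 64  2
 0  0  4  8
 0  0 32  2
 0  0  0  8

Derivation:
Slide right:
row 0: [64, 2, 0, 0] -> [0, 0, 64, 2]
row 1: [0, 4, 0, 8] -> [0, 0, 4, 8]
row 2: [0, 32, 2, 0] -> [0, 0, 32, 2]
row 3: [8, 0, 0, 0] -> [0, 0, 0, 8]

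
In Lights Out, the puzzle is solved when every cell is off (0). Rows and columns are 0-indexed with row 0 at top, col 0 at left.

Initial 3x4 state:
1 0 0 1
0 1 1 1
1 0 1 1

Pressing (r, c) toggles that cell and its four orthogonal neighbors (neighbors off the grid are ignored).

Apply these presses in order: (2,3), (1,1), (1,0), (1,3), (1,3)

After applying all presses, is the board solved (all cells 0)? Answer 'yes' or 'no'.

Answer: no

Derivation:
After press 1 at (2,3):
1 0 0 1
0 1 1 0
1 0 0 0

After press 2 at (1,1):
1 1 0 1
1 0 0 0
1 1 0 0

After press 3 at (1,0):
0 1 0 1
0 1 0 0
0 1 0 0

After press 4 at (1,3):
0 1 0 0
0 1 1 1
0 1 0 1

After press 5 at (1,3):
0 1 0 1
0 1 0 0
0 1 0 0

Lights still on: 4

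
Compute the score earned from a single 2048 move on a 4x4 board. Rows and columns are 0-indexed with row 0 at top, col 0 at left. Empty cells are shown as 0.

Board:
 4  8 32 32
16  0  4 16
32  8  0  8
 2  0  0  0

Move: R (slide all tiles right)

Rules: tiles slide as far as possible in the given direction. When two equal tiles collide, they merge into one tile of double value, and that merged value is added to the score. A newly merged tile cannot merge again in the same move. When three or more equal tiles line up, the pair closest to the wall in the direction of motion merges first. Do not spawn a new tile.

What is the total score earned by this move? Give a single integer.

Answer: 80

Derivation:
Slide right:
row 0: [4, 8, 32, 32] -> [0, 4, 8, 64]  score +64 (running 64)
row 1: [16, 0, 4, 16] -> [0, 16, 4, 16]  score +0 (running 64)
row 2: [32, 8, 0, 8] -> [0, 0, 32, 16]  score +16 (running 80)
row 3: [2, 0, 0, 0] -> [0, 0, 0, 2]  score +0 (running 80)
Board after move:
 0  4  8 64
 0 16  4 16
 0  0 32 16
 0  0  0  2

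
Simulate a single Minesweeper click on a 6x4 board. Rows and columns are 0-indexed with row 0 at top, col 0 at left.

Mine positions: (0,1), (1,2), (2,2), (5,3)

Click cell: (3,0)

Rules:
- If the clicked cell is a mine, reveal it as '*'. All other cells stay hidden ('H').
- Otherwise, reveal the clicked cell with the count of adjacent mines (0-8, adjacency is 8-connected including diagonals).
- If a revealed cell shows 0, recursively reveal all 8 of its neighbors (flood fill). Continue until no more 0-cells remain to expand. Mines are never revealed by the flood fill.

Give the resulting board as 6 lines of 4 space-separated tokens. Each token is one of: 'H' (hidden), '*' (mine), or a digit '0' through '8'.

H H H H
1 3 H H
0 2 H H
0 1 1 H
0 0 1 H
0 0 1 H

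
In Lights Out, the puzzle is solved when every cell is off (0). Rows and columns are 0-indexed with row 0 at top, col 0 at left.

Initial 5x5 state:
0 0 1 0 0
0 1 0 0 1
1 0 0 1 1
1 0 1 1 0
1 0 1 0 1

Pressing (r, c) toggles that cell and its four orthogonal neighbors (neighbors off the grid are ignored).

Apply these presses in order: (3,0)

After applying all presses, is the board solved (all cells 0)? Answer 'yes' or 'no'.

Answer: no

Derivation:
After press 1 at (3,0):
0 0 1 0 0
0 1 0 0 1
0 0 0 1 1
0 1 1 1 0
0 0 1 0 1

Lights still on: 10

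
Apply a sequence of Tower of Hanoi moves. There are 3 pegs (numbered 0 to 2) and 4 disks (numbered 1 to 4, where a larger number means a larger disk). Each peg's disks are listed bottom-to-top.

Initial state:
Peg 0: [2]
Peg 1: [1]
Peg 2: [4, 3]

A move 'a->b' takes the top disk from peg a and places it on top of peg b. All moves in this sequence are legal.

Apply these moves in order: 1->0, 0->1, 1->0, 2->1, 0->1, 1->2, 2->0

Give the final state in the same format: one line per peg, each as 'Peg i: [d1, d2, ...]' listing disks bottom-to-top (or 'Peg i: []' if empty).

After move 1 (1->0):
Peg 0: [2, 1]
Peg 1: []
Peg 2: [4, 3]

After move 2 (0->1):
Peg 0: [2]
Peg 1: [1]
Peg 2: [4, 3]

After move 3 (1->0):
Peg 0: [2, 1]
Peg 1: []
Peg 2: [4, 3]

After move 4 (2->1):
Peg 0: [2, 1]
Peg 1: [3]
Peg 2: [4]

After move 5 (0->1):
Peg 0: [2]
Peg 1: [3, 1]
Peg 2: [4]

After move 6 (1->2):
Peg 0: [2]
Peg 1: [3]
Peg 2: [4, 1]

After move 7 (2->0):
Peg 0: [2, 1]
Peg 1: [3]
Peg 2: [4]

Answer: Peg 0: [2, 1]
Peg 1: [3]
Peg 2: [4]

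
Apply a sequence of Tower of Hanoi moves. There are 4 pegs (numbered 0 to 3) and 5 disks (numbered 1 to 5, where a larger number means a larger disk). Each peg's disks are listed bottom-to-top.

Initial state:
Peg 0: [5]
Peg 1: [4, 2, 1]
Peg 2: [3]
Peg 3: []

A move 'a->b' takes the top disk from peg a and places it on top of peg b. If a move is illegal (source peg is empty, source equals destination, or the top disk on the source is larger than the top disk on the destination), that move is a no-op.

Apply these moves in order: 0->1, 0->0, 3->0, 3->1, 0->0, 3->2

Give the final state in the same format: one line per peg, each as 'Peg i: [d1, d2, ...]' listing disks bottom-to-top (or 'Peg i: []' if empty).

Answer: Peg 0: [5]
Peg 1: [4, 2, 1]
Peg 2: [3]
Peg 3: []

Derivation:
After move 1 (0->1):
Peg 0: [5]
Peg 1: [4, 2, 1]
Peg 2: [3]
Peg 3: []

After move 2 (0->0):
Peg 0: [5]
Peg 1: [4, 2, 1]
Peg 2: [3]
Peg 3: []

After move 3 (3->0):
Peg 0: [5]
Peg 1: [4, 2, 1]
Peg 2: [3]
Peg 3: []

After move 4 (3->1):
Peg 0: [5]
Peg 1: [4, 2, 1]
Peg 2: [3]
Peg 3: []

After move 5 (0->0):
Peg 0: [5]
Peg 1: [4, 2, 1]
Peg 2: [3]
Peg 3: []

After move 6 (3->2):
Peg 0: [5]
Peg 1: [4, 2, 1]
Peg 2: [3]
Peg 3: []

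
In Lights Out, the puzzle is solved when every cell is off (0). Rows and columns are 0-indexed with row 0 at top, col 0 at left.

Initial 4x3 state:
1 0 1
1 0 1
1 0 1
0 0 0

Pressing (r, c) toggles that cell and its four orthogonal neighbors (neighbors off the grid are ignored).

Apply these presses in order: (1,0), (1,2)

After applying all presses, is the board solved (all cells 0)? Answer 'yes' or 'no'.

Answer: yes

Derivation:
After press 1 at (1,0):
0 0 1
0 1 1
0 0 1
0 0 0

After press 2 at (1,2):
0 0 0
0 0 0
0 0 0
0 0 0

Lights still on: 0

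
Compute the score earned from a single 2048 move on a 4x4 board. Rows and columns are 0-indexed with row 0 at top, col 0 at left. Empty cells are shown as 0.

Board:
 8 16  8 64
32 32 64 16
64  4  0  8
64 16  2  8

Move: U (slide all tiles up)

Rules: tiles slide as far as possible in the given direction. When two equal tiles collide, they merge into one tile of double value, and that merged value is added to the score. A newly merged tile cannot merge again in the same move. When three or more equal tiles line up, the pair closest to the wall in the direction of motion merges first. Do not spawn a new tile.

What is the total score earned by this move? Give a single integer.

Slide up:
col 0: [8, 32, 64, 64] -> [8, 32, 128, 0]  score +128 (running 128)
col 1: [16, 32, 4, 16] -> [16, 32, 4, 16]  score +0 (running 128)
col 2: [8, 64, 0, 2] -> [8, 64, 2, 0]  score +0 (running 128)
col 3: [64, 16, 8, 8] -> [64, 16, 16, 0]  score +16 (running 144)
Board after move:
  8  16   8  64
 32  32  64  16
128   4   2  16
  0  16   0   0

Answer: 144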